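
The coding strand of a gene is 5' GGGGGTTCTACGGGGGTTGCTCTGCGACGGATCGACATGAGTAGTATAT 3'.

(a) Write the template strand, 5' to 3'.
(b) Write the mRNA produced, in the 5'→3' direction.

(a) 5'-ATATACTACTCATGTCGATCCGTCGCAGAGCAACCCCCGTAGAACCCCC-3'
(b) 5′-GGGGGUUCUACGGGGGUUGCUCUGCGACGGAUCGACAUGAGUAGUAUAU-3′

(a) The template strand is the reverse complement of the coding strand: complement CCCCCAAGATGCCCCCAACGAGACGCTGCCTAGCTGTACTCATCATATA, then reverse.
(b) mRNA matches the coding strand with T→U.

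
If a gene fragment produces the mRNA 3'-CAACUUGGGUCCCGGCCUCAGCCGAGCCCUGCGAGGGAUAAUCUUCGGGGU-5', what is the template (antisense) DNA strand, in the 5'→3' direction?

5'-GTTGAACCCAGGGCCGGAGTCGGCTCGGGACGCTCCCTATTAGAAGCCCCA-3'

Written 5'→3' the mRNA is UGGGGCUUCUAAUAGGGAGCGUCCCGAGCCGACUCCGGCCCUGGGUUCAAC, so the coding DNA strand is TGGGGCTTCTAATAGGGAGCGTCCCGAGCCGACTCCGGCCCTGGGTTCAAC. The template is its reverse complement.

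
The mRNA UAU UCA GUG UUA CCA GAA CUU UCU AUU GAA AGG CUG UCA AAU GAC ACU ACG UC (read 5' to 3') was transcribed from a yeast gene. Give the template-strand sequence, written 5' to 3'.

5′-GACGTAGTGTCATTTGACAGCCTTTCAATAGAAAGTTCTGGTAACACTGAATA-3′

Replace U with T to get the coding DNA strand: TATTCAGTGTTACCAGAACTTTCTATTGAAAGGCTGTCAAATGACACTACGTC. The template strand is its reverse complement (complement ATAAGTCACAATGGTCTTGAAAGATAACTTTCCGACAGTTTACTGTGATGCAG, then reverse).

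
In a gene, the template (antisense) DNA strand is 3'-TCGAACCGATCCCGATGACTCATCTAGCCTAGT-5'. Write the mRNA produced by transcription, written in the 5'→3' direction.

Reading the template 3'→5' as shown, RNA polymerase pairs each base (A→U, T→A, G↔C) to build mRNA 5'→3' directly.

5'-AGCUUGGCUAGGGCUACUGAGUAGAUCGGAUCA-3'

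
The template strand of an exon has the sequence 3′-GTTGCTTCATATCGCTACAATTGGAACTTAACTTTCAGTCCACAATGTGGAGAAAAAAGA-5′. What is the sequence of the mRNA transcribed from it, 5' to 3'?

Reading the template 3'→5' as shown, RNA polymerase pairs each base (A→U, T→A, G↔C) to build mRNA 5'→3' directly.

5'-CAACGAAGUAUAGCGAUGUUAACCUUGAAUUGAAAGUCAGGUGUUACACCUCUUUUUUCU-3'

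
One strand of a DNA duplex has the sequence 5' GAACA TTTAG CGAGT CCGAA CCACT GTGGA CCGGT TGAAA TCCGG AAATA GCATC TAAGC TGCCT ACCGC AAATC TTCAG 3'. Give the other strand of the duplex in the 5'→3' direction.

The complement of GAACATTTAGCGAGTCCGAACCACTGTGGACCGGTTGAAATCCGGAAATAGCATCTAAGCTGCCTACCGCAAATCTTCAG is CTTGTAAATCGCTCAGGCTTGGTGACACCTGGCCAACTTTAGGCCTTTATCGTAGATTCGACGGATGGCGTTTAGAAGTC (A↔T, G↔C). DNA strands are antiparallel, so the complementary strand runs 3'→5'; reversing gives the 5'→3' form.

5'-CTGAAGATTTGCGGTAGGCAGCTTAGATGCTATTTCCGGATTTCAACCGGTCCACAGTGGTTCGGACTCGCTAAATGTTC-3'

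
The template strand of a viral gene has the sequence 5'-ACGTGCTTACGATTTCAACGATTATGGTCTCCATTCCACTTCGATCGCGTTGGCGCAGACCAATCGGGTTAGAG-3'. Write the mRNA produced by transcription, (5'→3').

The mRNA has the sequence of the coding strand (reverse complement of the template) with T→U. Reverse complement of ACGTGCTTACGATTTCAACGATTATGGTCTCCATTCCACTTCGATCGCGTTGGCGCAGACCAATCGGGTTAGAG is CTCTAACCCGATTGGTCTGCGCCAACGCGATCGAAGTGGAATGGAGACCATAATCGTTGAAATCGTAAGCACGT; then T→U.

5'-CUCUAACCCGAUUGGUCUGCGCCAACGCGAUCGAAGUGGAAUGGAGACCAUAAUCGUUGAAAUCGUAAGCACGU-3'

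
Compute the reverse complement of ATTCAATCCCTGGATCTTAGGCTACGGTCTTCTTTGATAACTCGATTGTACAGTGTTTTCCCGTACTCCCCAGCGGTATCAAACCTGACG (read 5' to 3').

5'-CGTCAGGTTTGATACCGCTGGGGAGTACGGGAAAACACTGTACAATCGAGTTATCAAAGAAGACCGTAGCCTAAGATCCAGGGATTGAAT-3'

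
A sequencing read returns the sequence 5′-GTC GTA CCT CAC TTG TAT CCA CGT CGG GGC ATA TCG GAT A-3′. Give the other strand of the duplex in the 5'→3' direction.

The complement of GTCGTACCTCACTTGTATCCACGTCGGGGCATATCGGATA is CAGCATGGAGTGAACATAGGTGCAGCCCCGTATAGCCTAT (A↔T, G↔C). DNA strands are antiparallel, so the complementary strand runs 3'→5'; reversing gives the 5'→3' form.

5'-TATCCGATATGCCCCGACGTGGATACAAGTGAGGTACGAC-3'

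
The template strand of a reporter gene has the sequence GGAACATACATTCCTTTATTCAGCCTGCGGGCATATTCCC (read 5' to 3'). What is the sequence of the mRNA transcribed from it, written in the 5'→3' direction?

5'-GGGAAUAUGCCCGCAGGCUGAAUAAAGGAAUGUAUGUUCC-3'

The mRNA has the sequence of the coding strand (reverse complement of the template) with T→U. Reverse complement of GGAACATACATTCCTTTATTCAGCCTGCGGGCATATTCCC is GGGAATATGCCCGCAGGCTGAATAAAGGAATGTATGTTCC; then T→U.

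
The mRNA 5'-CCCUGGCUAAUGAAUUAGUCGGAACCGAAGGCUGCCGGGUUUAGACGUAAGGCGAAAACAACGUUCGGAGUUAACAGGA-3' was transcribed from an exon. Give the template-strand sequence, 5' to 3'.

5'-TCCTGTTAACTCCGAACGTTGTTTTCGCCTTACGTCTAAACCCGGCAGCCTTCGGTTCCGACTAATTCATTAGCCAGGG-3'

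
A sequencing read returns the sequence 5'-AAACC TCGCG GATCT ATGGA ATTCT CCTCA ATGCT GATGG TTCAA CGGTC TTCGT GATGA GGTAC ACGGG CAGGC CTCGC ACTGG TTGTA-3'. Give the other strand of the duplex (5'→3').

5'-TACAACCAGTGCGAGGCCTGCCCGTGTACCTCATCACGAAGACCGTTGAACCATCAGCATTGAGGAGAATTCCATAGATCCGCGAGGTTT-3'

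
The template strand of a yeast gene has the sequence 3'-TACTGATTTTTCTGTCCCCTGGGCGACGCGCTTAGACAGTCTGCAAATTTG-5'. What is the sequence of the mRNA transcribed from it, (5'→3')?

Reading the template 3'→5' as shown, RNA polymerase pairs each base (A→U, T→A, G↔C) to build mRNA 5'→3' directly.

5'-AUGACUAAAAAGACAGGGGACCCGCUGCGCGAAUCUGUCAGACGUUUAAAC-3'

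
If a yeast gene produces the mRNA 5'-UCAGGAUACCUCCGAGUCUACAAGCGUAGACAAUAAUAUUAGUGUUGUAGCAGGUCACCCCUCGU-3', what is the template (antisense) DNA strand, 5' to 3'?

5′-ACGAGGGGTGACCTGCTACAACACTAATATTATTGTCTACGCTTGTAGACTCGGAGGTATCCTGA-3′

Replace U with T to get the coding DNA strand: TCAGGATACCTCCGAGTCTACAAGCGTAGACAATAATATTAGTGTTGTAGCAGGTCACCCCTCGT. The template strand is its reverse complement (complement AGTCCTATGGAGGCTCAGATGTTCGCATCTGTTATTATAATCACAACATCGTCCAGTGGGGAGCA, then reverse).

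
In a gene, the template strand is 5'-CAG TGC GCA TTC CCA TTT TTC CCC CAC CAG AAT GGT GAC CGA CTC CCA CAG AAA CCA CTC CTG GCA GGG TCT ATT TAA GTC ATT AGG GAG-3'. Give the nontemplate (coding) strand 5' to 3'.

The coding strand is complementary and antiparallel to the template: take the complement (A↔T, G↔C) and reverse.

5'-CTCCCTAATGACTTAAATAGACCCTGCCAGGAGTGGTTTCTGTGGGAGTCGGTCACCATTCTGGTGGGGGAAAAATGGGAATGCGCACTG-3'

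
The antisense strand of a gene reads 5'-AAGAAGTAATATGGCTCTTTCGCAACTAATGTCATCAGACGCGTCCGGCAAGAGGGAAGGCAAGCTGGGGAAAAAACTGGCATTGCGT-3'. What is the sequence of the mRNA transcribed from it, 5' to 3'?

5'-ACGCAAUGCCAGUUUUUUCCCCAGCUUGCCUUCCCUCUUGCCGGACGCGUCUGAUGACAUUAGUUGCGAAAGAGCCAUAUUACUUCUU-3'

The mRNA has the sequence of the coding strand (reverse complement of the template) with T→U. Reverse complement of AAGAAGTAATATGGCTCTTTCGCAACTAATGTCATCAGACGCGTCCGGCAAGAGGGAAGGCAAGCTGGGGAAAAAACTGGCATTGCGT is ACGCAATGCCAGTTTTTTCCCCAGCTTGCCTTCCCTCTTGCCGGACGCGTCTGATGACATTAGTTGCGAAAGAGCCATATTACTTCTT; then T→U.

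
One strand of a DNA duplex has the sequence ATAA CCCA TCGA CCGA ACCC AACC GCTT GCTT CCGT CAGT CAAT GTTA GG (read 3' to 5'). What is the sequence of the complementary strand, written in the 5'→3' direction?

The strand is given 3'→5', so its complement runs 5'→3' in the same left-to-right order: pair each base A↔T, G↔C.

5'-TATTGGGTAGCTGGCTTGGGTTGGCGAACGAAGGCAGTCAGTTACAATCC-3'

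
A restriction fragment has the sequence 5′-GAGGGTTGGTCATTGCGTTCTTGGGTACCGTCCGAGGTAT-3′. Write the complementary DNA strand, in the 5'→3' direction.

The complement of GAGGGTTGGTCATTGCGTTCTTGGGTACCGTCCGAGGTAT is CTCCCAACCAGTAACGCAAGAACCCATGGCAGGCTCCATA (A↔T, G↔C). DNA strands are antiparallel, so the complementary strand runs 3'→5'; reversing gives the 5'→3' form.

5'-ATACCTCGGACGGTACCCAAGAACGCAATGACCAACCCTC-3'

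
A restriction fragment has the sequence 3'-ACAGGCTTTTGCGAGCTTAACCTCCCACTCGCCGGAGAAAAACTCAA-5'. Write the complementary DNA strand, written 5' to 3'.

The strand is given 3'→5', so its complement runs 5'→3' in the same left-to-right order: pair each base A↔T, G↔C.

5′-TGTCCGAAAACGCTCGAATTGGAGGGTGAGCGGCCTCTTTTTGAGTT-3′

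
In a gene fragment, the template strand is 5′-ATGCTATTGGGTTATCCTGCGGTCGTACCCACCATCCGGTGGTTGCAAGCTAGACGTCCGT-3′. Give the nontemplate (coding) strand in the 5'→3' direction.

The coding strand is complementary and antiparallel to the template: take the complement (A↔T, G↔C) and reverse.

5'-ACGGACGTCTAGCTTGCAACCACCGGATGGTGGGTACGACCGCAGGATAACCCAATAGCAT-3'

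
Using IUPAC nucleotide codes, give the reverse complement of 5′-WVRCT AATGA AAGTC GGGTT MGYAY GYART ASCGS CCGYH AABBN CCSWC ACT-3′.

5'-AGTGWSGGNVVTTDRCGGSCGSTAYTRCRTRCKAACCCGACTTTCATTAGYBW-3'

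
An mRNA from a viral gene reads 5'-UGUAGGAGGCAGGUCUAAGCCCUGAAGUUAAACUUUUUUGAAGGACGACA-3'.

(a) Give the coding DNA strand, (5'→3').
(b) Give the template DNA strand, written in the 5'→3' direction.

(a) 5'-TGTAGGAGGCAGGTCTAAGCCCTGAAGTTAAACTTTTTTGAAGGACGACA-3'
(b) 5'-TGTCGTCCTTCAAAAAAGTTTAACTTCAGGGCTTAGACCTGCCTCCTACA-3'

(a) The coding strand matches the mRNA with U→T.
(b) The template strand is the reverse complement of the coding strand.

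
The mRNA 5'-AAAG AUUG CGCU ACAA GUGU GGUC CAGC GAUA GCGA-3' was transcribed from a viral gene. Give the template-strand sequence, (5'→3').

5'-TCGCTATCGCTGGACCACACTTGTAGCGCAATCTTT-3'

Replace U with T to get the coding DNA strand: AAAGATTGCGCTACAAGTGTGGTCCAGCGATAGCGA. The template strand is its reverse complement (complement TTTCTAACGCGATGTTCACACCAGGTCGCTATCGCT, then reverse).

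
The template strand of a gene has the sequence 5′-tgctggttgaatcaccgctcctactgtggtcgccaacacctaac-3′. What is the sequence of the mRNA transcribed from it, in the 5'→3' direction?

5'-GUUAGGUGUUGGCGACCACAGUAGGAGCGGUGAUUCAACCAGCA-3'

RNA polymerase reads the template 3'→5' and synthesizes mRNA 5'→3' by base-pairing (A→U, T→A, G↔C). The complement of the template is ACGACCAACTTAGTGGCGAGGATGACACCAGCGGTTGTGGATTG; antiparallel, so 5'→3' the coding strand is GTTAGGTGTTGGCGACCACAGTAGGAGCGGTGATTCAACCAGCA. Replace T with U for the mRNA.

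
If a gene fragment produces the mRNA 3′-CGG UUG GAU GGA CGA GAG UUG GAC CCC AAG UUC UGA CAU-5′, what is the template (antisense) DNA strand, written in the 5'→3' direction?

Written 5'→3' the mRNA is UACAGUCUUGAACCCCAGGUUGAGAGCAGGUAGGUUGGC, so the coding DNA strand is TACAGTCTTGAACCCCAGGTTGAGAGCAGGTAGGTTGGC. The template is its reverse complement.

5'-GCCAACCTACCTGCTCTCAACCTGGGGTTCAAGACTGTA-3'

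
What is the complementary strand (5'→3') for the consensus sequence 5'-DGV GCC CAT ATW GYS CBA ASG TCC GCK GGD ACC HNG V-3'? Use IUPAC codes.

5'-BCNDGGTHCCMGCGGACSTTVGSRCWATATGGGCBCH-3'

Standard pairs A↔T, G↔C; ambiguity codes pair Y↔R, K↔M, W↔W, S↔S, B↔V, D↔H, N↔N. Complement (HCBCGGGTATAWCRSGVTTSCAGGCGMCCHTGGDNCB), then reverse for 5'→3'.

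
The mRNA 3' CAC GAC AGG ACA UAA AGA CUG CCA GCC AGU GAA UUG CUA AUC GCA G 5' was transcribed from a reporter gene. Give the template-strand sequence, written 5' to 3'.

5'-GTGCTGTCCTGTATTTCTGACGGTCGGTCACTTAACGATTAGCGTC-3'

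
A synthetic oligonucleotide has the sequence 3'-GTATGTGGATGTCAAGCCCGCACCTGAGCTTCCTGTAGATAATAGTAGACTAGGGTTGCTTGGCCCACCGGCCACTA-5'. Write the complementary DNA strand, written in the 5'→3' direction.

The strand is given 3'→5', so its complement runs 5'→3' in the same left-to-right order: pair each base A↔T, G↔C.

5'-CATACACCTACAGTTCGGGCGTGGACTCGAAGGACATCTATTATCATCTGATCCCAACGAACCGGGTGGCCGGTGAT-3'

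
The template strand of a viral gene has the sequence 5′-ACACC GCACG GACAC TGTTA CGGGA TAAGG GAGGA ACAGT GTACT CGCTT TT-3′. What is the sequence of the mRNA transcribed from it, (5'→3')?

5′-AAAAGCGAGUACACUGUUCCUCCCUUAUCCCGUAACAGUGUCCGUGCGGUGU-3′

The mRNA has the sequence of the coding strand (reverse complement of the template) with T→U. Reverse complement of ACACCGCACGGACACTGTTACGGGATAAGGGAGGAACAGTGTACTCGCTTTT is AAAAGCGAGTACACTGTTCCTCCCTTATCCCGTAACAGTGTCCGTGCGGTGT; then T→U.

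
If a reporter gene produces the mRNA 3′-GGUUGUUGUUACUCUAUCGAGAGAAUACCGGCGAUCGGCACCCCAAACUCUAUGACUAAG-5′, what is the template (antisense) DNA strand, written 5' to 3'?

5'-CCAACAACAATGAGATAGCTCTCTTATGGCCGCTAGCCGTGGGGTTTGAGATACTGATTC-3'

Written 5'→3' the mRNA is GAAUCAGUAUCUCAAACCCCACGGCUAGCGGCCAUAAGAGAGCUAUCUCAUUGUUGUUGG, so the coding DNA strand is GAATCAGTATCTCAAACCCCACGGCTAGCGGCCATAAGAGAGCTATCTCATTGTTGTTGG. The template is its reverse complement.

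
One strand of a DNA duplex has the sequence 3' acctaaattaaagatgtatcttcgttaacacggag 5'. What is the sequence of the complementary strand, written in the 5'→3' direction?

5′-TGGATTTAATTTCTACATAGAAGCAATTGTGCCTC-3′

The strand is given 3'→5', so its complement runs 5'→3' in the same left-to-right order: pair each base A↔T, G↔C.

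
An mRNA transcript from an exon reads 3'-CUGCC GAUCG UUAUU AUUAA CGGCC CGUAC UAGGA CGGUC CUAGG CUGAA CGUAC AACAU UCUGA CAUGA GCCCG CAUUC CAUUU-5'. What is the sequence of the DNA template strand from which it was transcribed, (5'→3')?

5′-GACGGCTAGCAATAATAATTGCCGGGCATGATCCTGCCAGGATCCGACTTGCATGTTGTAAGACTGTACTCGGGCGTAAGGTAAA-3′

Written 5'→3' the mRNA is UUUACCUUACGCCCGAGUACAGUCUUACAACAUGCAAGUCGGAUCCUGGCAGGAUCAUGCCCGGCAAUUAUUAUUGCUAGCCGUC, so the coding DNA strand is TTTACCTTACGCCCGAGTACAGTCTTACAACATGCAAGTCGGATCCTGGCAGGATCATGCCCGGCAATTATTATTGCTAGCCGTC. The template is its reverse complement.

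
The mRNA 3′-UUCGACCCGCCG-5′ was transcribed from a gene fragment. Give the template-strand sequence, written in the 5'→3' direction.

Written 5'→3' the mRNA is GCCGCCCAGCUU, so the coding DNA strand is GCCGCCCAGCTT. The template is its reverse complement.

5'-AAGCTGGGCGGC-3'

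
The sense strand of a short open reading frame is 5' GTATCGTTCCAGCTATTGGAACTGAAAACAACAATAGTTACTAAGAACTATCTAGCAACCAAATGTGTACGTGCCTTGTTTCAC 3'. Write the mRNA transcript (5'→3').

The mRNA is synthesized from the template strand, so it matches the coding strand with T replaced by U.

5′-GUAUCGUUCCAGCUAUUGGAACUGAAAACAACAAUAGUUACUAAGAACUAUCUAGCAACCAAAUGUGUACGUGCCUUGUUUCAC-3′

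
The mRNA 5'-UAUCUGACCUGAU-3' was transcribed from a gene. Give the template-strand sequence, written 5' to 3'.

5′-ATCAGGTCAGATA-3′

Replace U with T to get the coding DNA strand: TATCTGACCTGAT. The template strand is its reverse complement (complement ATAGACTGGACTA, then reverse).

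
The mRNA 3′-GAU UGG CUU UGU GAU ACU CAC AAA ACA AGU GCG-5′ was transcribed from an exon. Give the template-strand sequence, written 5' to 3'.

5'-CTAACCGAAACACTATGAGTGTTTTGTTCACGC-3'

Written 5'→3' the mRNA is GCGUGAACAAAACACUCAUAGUGUUUCGGUUAG, so the coding DNA strand is GCGTGAACAAAACACTCATAGTGTTTCGGTTAG. The template is its reverse complement.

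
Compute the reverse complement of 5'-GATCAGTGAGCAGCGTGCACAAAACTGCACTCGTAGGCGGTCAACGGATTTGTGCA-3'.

5'-TGCACAAATCCGTTGACCGCCTACGAGTGCAGTTTTGTGCACGCTGCTCACTGATC-3'

Reading the sequence 3'→5' and pairing each base (A↔T, G↔C) gives the reverse complement directly.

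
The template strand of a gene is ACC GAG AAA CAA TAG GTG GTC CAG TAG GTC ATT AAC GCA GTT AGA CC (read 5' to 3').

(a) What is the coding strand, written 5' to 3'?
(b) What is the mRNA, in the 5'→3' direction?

(a) The coding strand is the reverse complement of the template: complement TGGCTCTTTGTTATCCACCAGGTCATCCAGTAATTGCGTCAATCTGG, then reverse.
(b) mRNA has the coding-strand sequence with T→U.

(a) 5′-GGTCTAACTGCGTTAATGACCTACTGGACCACCTATTGTTTCTCGGT-3′
(b) 5'-GGUCUAACUGCGUUAAUGACCUACUGGACCACCUAUUGUUUCUCGGU-3'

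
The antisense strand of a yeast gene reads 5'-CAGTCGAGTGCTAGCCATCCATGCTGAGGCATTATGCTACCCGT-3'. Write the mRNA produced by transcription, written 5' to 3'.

5'-ACGGGUAGCAUAAUGCCUCAGCAUGGAUGGCUAGCACUCGACUG-3'

The mRNA has the sequence of the coding strand (reverse complement of the template) with T→U. Reverse complement of CAGTCGAGTGCTAGCCATCCATGCTGAGGCATTATGCTACCCGT is ACGGGTAGCATAATGCCTCAGCATGGATGGCTAGCACTCGACTG; then T→U.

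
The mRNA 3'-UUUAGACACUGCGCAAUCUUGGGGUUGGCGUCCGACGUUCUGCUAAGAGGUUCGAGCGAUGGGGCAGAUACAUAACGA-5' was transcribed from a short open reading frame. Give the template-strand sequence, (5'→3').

5′-AAATCTGTGACGCGTTAGAACCCCAACCGCAGGCTGCAAGACGATTCTCCAAGCTCGCTACCCCGTCTATGTATTGCT-3′

Written 5'→3' the mRNA is AGCAAUACAUAGACGGGGUAGCGAGCUUGGAGAAUCGUCUUGCAGCCUGCGGUUGGGGUUCUAACGCGUCACAGAUUU, so the coding DNA strand is AGCAATACATAGACGGGGTAGCGAGCTTGGAGAATCGTCTTGCAGCCTGCGGTTGGGGTTCTAACGCGTCACAGATTT. The template is its reverse complement.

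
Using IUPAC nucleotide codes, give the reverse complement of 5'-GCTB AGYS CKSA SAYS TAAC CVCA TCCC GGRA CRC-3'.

5'-GYGTYCCGGGATGBGGTTASRTSTSMGSRCTVAGC-3'

Standard pairs A↔T, G↔C; ambiguity codes pair R↔Y, K↔M, S↔S, B↔V. Complement (CGAVTCRSGMSTSTRSATTGGBGTAGGGCCYTGYG), then reverse for 5'→3'.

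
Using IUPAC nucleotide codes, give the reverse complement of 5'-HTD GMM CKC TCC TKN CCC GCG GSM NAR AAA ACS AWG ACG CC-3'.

5'-GGCGTCWTSGTTTTYTNKSCCGCGGGNMAGGAGMGKKCHAD-3'

Standard pairs A↔T, G↔C; ambiguity codes pair R↔Y, M↔K, W↔W, S↔S, D↔H, N↔N. Complement (DAHCKKGMGAGGAMNGGGCGCCSKNTYTTTTGSTWCTGCGG), then reverse for 5'→3'.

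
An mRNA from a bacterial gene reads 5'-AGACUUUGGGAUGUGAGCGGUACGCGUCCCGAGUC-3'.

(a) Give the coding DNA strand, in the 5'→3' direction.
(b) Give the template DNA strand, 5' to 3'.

(a) 5'-AGACTTTGGGATGTGAGCGGTACGCGTCCCGAGTC-3'
(b) 5'-GACTCGGGACGCGTACCGCTCACATCCCAAAGTCT-3'

(a) The coding strand matches the mRNA with U→T.
(b) The template strand is the reverse complement of the coding strand.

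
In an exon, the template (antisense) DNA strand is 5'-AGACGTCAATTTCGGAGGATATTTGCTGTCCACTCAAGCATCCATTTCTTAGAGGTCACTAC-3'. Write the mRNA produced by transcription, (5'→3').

5'-GUAGUGACCUCUAAGAAAUGGAUGCUUGAGUGGACAGCAAAUAUCCUCCGAAAUUGACGUCU-3'

The mRNA has the sequence of the coding strand (reverse complement of the template) with T→U. Reverse complement of AGACGTCAATTTCGGAGGATATTTGCTGTCCACTCAAGCATCCATTTCTTAGAGGTCACTAC is GTAGTGACCTCTAAGAAATGGATGCTTGAGTGGACAGCAAATATCCTCCGAAATTGACGTCT; then T→U.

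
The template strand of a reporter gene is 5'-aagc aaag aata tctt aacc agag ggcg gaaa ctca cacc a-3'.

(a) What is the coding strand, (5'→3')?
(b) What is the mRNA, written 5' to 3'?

(a) 5'-TGGTGTGAGTTTCCGCCCTCTGGTTAAGATATTCTTTGCTT-3'
(b) 5'-UGGUGUGAGUUUCCGCCCUCUGGUUAAGAUAUUCUUUGCUU-3'

(a) The coding strand is the reverse complement of the template: complement TTCGTTTCTTATAGAATTGGTCTCCCGCCTTTGAGTGTGGT, then reverse.
(b) mRNA has the coding-strand sequence with T→U.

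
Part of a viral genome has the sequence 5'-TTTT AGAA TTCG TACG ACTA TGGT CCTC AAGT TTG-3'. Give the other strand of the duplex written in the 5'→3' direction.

5'-CAAACTTGAGGACCATAGTCGTACGAATTCTAAAA-3'

Pairing A↔T and G↔C gives AAAATCTTAAGCATGCTGATACCAGGAGTTCAAAC, running 3'→5'. Reverse for the 5'→3' convention.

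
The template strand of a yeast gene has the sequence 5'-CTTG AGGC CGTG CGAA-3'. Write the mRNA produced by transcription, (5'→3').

RNA polymerase reads the template 3'→5' and synthesizes mRNA 5'→3' by base-pairing (A→U, T→A, G↔C). The complement of the template is GAACTCCGGCACGCTT; antiparallel, so 5'→3' the coding strand is TTCGCACGGCCTCAAG. Replace T with U for the mRNA.

5′-UUCGCACGGCCUCAAG-3′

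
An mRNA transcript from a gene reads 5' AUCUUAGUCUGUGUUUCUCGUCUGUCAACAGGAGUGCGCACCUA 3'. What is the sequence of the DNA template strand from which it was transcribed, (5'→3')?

5′-TAGGTGCGCACTCCTGTTGACAGACGAGAAACACAGACTAAGAT-3′

Replace U with T to get the coding DNA strand: ATCTTAGTCTGTGTTTCTCGTCTGTCAACAGGAGTGCGCACCTA. The template strand is its reverse complement (complement TAGAATCAGACACAAAGAGCAGACAGTTGTCCTCACGCGTGGAT, then reverse).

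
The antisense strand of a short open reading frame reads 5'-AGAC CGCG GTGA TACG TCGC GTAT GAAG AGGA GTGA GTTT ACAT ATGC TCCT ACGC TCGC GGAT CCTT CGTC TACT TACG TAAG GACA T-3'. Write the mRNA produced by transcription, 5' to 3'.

5′-AUGUCCUUACGUAAGUAGACGAAGGAUCCGCGAGCGUAGGAGCAUAUGUAAACUCACUCCUCUUCAUACGCGACGUAUCACCGCGGUCU-3′

RNA polymerase reads the template 3'→5' and synthesizes mRNA 5'→3' by base-pairing (A→U, T→A, G↔C). The complement of the template is TCTGGCGCCACTATGCAGCGCATACTTCTCCTCACTCAAATGTATACGAGGATGCGAGCGCCTAGGAAGCAGATGAATGCATTCCTGTA; antiparallel, so 5'→3' the coding strand is ATGTCCTTACGTAAGTAGACGAAGGATCCGCGAGCGTAGGAGCATATGTAAACTCACTCCTCTTCATACGCGACGTATCACCGCGGTCT. Replace T with U for the mRNA.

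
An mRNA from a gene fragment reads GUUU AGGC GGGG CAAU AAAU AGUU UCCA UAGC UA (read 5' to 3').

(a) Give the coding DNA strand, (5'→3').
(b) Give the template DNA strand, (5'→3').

(a) 5'-GTTTAGGCGGGGCAATAAATAGTTTCCATAGCTA-3'
(b) 5'-TAGCTATGGAAACTATTTATTGCCCCGCCTAAAC-3'

(a) The coding strand matches the mRNA with U→T.
(b) The template strand is the reverse complement of the coding strand.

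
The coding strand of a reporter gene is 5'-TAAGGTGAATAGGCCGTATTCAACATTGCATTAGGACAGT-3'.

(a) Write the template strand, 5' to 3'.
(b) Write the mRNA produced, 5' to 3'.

(a) The template strand is the reverse complement of the coding strand: complement ATTCCACTTATCCGGCATAAGTTGTAACGTAATCCTGTCA, then reverse.
(b) mRNA matches the coding strand with T→U.

(a) 5'-ACTGTCCTAATGCAATGTTGAATACGGCCTATTCACCTTA-3'
(b) 5'-UAAGGUGAAUAGGCCGUAUUCAACAUUGCAUUAGGACAGU-3'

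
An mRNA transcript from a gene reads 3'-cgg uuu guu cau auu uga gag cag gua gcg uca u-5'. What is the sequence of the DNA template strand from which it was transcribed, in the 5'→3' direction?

5'-GCCAAACAAGTATAAACTCTCGTCCATCGCAGTA-3'

Written 5'→3' the mRNA is UACUGCGAUGGACGAGAGUUUAUACUUGUUUGGC, so the coding DNA strand is TACTGCGATGGACGAGAGTTTATACTTGTTTGGC. The template is its reverse complement.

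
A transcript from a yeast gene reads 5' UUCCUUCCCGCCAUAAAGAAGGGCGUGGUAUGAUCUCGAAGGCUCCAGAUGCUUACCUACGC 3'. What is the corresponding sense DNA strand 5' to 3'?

5′-TTCCTTCCCGCCATAAAGAAGGGCGTGGTATGATCTCGAAGGCTCCAGATGCTTACCTACGC-3′

The coding DNA strand has the same 5'→3' sequence as the mRNA with U replaced by T.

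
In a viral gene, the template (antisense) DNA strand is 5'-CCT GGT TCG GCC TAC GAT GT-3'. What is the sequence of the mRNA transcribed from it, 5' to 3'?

5'-ACAUCGUAGGCCGAACCAGG-3'

RNA polymerase reads the template 3'→5' and synthesizes mRNA 5'→3' by base-pairing (A→U, T→A, G↔C). The complement of the template is GGACCAAGCCGGATGCTACA; antiparallel, so 5'→3' the coding strand is ACATCGTAGGCCGAACCAGG. Replace T with U for the mRNA.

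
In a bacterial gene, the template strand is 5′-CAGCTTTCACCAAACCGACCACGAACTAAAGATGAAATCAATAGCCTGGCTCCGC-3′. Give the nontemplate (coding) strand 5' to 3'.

The coding strand is complementary and antiparallel to the template: take the complement (A↔T, G↔C) and reverse.

5'-GCGGAGCCAGGCTATTGATTTCATCTTTAGTTCGTGGTCGGTTTGGTGAAAGCTG-3'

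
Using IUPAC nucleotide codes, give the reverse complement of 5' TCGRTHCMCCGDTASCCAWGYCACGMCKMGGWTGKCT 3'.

5'-AGMCAWCCKMGKCGTGRCWTGGSTAHCGGKGDAYCGA-3'

Standard pairs A↔T, G↔C; ambiguity codes pair R↔Y, M↔K, W↔W, S↔S, D↔H. Complement (AGCYADGKGGCHATSGGTWCRGTGCKGMKCCWACMGA), then reverse for 5'→3'.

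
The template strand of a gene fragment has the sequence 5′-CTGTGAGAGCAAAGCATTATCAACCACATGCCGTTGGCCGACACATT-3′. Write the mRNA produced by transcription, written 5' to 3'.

5'-AAUGUGUCGGCCAACGGCAUGUGGUUGAUAAUGCUUUGCUCUCACAG-3'

The mRNA has the sequence of the coding strand (reverse complement of the template) with T→U. Reverse complement of CTGTGAGAGCAAAGCATTATCAACCACATGCCGTTGGCCGACACATT is AATGTGTCGGCCAACGGCATGTGGTTGATAATGCTTTGCTCTCACAG; then T→U.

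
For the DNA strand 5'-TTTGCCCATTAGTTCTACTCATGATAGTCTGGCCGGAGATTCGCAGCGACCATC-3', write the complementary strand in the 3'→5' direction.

3'-AAACGGGTAATCAAGATGAGTACTATCAGACCGGCCTCTAAGCGTCGCTGGTAG-5'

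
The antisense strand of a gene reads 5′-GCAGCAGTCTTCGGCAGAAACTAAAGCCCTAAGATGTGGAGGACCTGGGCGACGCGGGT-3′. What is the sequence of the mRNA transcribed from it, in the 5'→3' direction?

5'-ACCCGCGUCGCCCAGGUCCUCCACAUCUUAGGGCUUUAGUUUCUGCCGAAGACUGCUGC-3'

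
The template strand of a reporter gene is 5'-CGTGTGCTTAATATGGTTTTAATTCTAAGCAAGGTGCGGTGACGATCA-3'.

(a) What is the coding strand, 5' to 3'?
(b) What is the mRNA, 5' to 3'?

(a) 5'-TGATCGTCACCGCACCTTGCTTAGAATTAAAACCATATTAAGCACACG-3'
(b) 5′-UGAUCGUCACCGCACCUUGCUUAGAAUUAAAACCAUAUUAAGCACACG-3′

(a) The coding strand is the reverse complement of the template: complement GCACACGAATTATACCAAAATTAAGATTCGTTCCACGCCACTGCTAGT, then reverse.
(b) mRNA has the coding-strand sequence with T→U.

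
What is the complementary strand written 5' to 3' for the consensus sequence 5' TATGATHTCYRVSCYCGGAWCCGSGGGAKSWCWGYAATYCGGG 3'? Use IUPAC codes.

Standard pairs A↔T, G↔C; ambiguity codes pair R↔Y, K↔M, W↔W, S↔S, H↔D, V↔B. Complement (ATACTADAGRYBSGRGCCTWGGCSCCCTMSWGWCRTTARGCCC), then reverse for 5'→3'.

5'-CCCGRATTRCWGWSMTCCCSCGGWTCCGRGSBYRGADATCATA-3'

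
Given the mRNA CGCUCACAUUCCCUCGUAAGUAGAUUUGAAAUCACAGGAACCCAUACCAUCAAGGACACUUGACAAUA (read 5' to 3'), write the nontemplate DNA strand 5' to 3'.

5'-CGCTCACATTCCCTCGTAAGTAGATTTGAAATCACAGGAACCCATACCATCAAGGACACTTGACAATA-3'

The coding DNA strand has the same 5'→3' sequence as the mRNA with U replaced by T.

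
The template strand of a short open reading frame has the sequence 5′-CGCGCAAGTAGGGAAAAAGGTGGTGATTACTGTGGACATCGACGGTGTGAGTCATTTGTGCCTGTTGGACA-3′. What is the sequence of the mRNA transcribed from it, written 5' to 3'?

5'-UGUCCAACAGGCACAAAUGACUCACACCGUCGAUGUCCACAGUAAUCACCACCUUUUUCCCUACUUGCGCG-3'

The mRNA has the sequence of the coding strand (reverse complement of the template) with T→U. Reverse complement of CGCGCAAGTAGGGAAAAAGGTGGTGATTACTGTGGACATCGACGGTGTGAGTCATTTGTGCCTGTTGGACA is TGTCCAACAGGCACAAATGACTCACACCGTCGATGTCCACAGTAATCACCACCTTTTTCCCTACTTGCGCG; then T→U.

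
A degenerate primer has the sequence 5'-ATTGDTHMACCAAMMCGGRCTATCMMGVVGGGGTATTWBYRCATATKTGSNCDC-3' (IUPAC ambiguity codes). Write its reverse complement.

5'-GHGNSCAMATATGYRVWAATACCCCBBCKKGATAGYCCGKKTTGGTKDAHCAAT-3'

Standard pairs A↔T, G↔C; ambiguity codes pair R↔Y, M↔K, W↔W, S↔S, B↔V, D↔H, N↔N. Complement (TAACHADKTGGTTKKGCCYGATAGKKCBBCCCCATAAWVRYGTATAMACSNGHG), then reverse for 5'→3'.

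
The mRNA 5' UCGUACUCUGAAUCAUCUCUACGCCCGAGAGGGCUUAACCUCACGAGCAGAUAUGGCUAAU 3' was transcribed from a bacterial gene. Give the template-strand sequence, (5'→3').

Replace U with T to get the coding DNA strand: TCGTACTCTGAATCATCTCTACGCCCGAGAGGGCTTAACCTCACGAGCAGATATGGCTAAT. The template strand is its reverse complement (complement AGCATGAGACTTAGTAGAGATGCGGGCTCTCCCGAATTGGAGTGCTCGTCTATACCGATTA, then reverse).

5'-ATTAGCCATATCTGCTCGTGAGGTTAAGCCCTCTCGGGCGTAGAGATGATTCAGAGTACGA-3'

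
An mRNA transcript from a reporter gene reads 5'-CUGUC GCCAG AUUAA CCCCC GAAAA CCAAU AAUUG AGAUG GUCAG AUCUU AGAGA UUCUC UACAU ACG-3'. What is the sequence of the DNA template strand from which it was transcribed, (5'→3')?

Replace U with T to get the coding DNA strand: CTGTCGCCAGATTAACCCCCGAAAACCAATAATTGAGATGGTCAGATCTTAGAGATTCTCTACATACG. The template strand is its reverse complement (complement GACAGCGGTCTAATTGGGGGCTTTTGGTTATTAACTCTACCAGTCTAGAATCTCTAAGAGATGTATGC, then reverse).

5'-CGTATGTAGAGAATCTCTAAGATCTGACCATCTCAATTATTGGTTTTCGGGGGTTAATCTGGCGACAG-3'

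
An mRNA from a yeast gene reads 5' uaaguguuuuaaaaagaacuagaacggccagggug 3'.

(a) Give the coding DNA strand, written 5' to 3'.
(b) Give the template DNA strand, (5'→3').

(a) 5'-TAAGTGTTTTAAAAAGAACTAGAACGGCCAGGGTG-3'
(b) 5′-CACCCTGGCCGTTCTAGTTCTTTTTAAAACACTTA-3′

(a) The coding strand matches the mRNA with U→T.
(b) The template strand is the reverse complement of the coding strand.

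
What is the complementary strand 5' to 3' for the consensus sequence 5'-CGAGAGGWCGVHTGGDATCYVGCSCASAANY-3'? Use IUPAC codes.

Standard pairs A↔T, G↔C; ambiguity codes pair Y↔R, W↔W, S↔S, D↔H, V↔B, N↔N. Complement (GCTCTCCWGCBDACCHTAGRBCGSGTSTTNR), then reverse for 5'→3'.

5'-RNTTSTGSGCBRGATHCCADBCGWCCTCTCG-3'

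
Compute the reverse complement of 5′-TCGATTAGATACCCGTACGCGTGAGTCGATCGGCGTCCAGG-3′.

5'-CCTGGACGCCGATCGACTCACGCGTACGGGTATCTAATCGA-3'

Reading the sequence 3'→5' and pairing each base (A↔T, G↔C) gives the reverse complement directly.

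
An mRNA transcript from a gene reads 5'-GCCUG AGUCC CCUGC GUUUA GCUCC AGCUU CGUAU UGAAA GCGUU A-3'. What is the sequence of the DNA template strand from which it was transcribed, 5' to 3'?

Replace U with T to get the coding DNA strand: GCCTGAGTCCCCTGCGTTTAGCTCCAGCTTCGTATTGAAAGCGTTA. The template strand is its reverse complement (complement CGGACTCAGGGGACGCAAATCGAGGTCGAAGCATAACTTTCGCAAT, then reverse).

5'-TAACGCTTTCAATACGAAGCTGGAGCTAAACGCAGGGGACTCAGGC-3'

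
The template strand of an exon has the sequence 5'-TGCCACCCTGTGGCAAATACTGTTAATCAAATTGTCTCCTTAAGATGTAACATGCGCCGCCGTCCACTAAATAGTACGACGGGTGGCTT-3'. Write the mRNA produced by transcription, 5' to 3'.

5'-AAGCCACCCGUCGUACUAUUUAGUGGACGGCGGCGCAUGUUACAUCUUAAGGAGACAAUUUGAUUAACAGUAUUUGCCACAGGGUGGCA-3'

RNA polymerase reads the template 3'→5' and synthesizes mRNA 5'→3' by base-pairing (A→U, T→A, G↔C). The complement of the template is ACGGTGGGACACCGTTTATGACAATTAGTTTAACAGAGGAATTCTACATTGTACGCGGCGGCAGGTGATTTATCATGCTGCCCACCGAA; antiparallel, so 5'→3' the coding strand is AAGCCACCCGTCGTACTATTTAGTGGACGGCGGCGCATGTTACATCTTAAGGAGACAATTTGATTAACAGTATTTGCCACAGGGTGGCA. Replace T with U for the mRNA.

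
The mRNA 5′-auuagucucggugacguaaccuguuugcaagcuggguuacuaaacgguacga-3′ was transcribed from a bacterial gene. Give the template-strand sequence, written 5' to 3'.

5′-TCGTACCGTTTAGTAACCCAGCTTGCAAACAGGTTACGTCACCGAGACTAAT-3′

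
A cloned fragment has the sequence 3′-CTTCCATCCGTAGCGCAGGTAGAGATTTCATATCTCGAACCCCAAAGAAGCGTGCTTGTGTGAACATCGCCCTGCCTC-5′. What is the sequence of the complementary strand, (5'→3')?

5'-GAAGGTAGGCATCGCGTCCATCTCTAAAGTATAGAGCTTGGGGTTTCTTCGCACGAACACACTTGTAGCGGGACGGAG-3'

The strand is given 3'→5', so its complement runs 5'→3' in the same left-to-right order: pair each base A↔T, G↔C.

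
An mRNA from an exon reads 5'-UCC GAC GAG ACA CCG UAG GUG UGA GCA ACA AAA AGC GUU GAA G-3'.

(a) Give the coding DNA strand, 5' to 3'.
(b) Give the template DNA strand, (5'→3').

(a) 5'-TCCGACGAGACACCGTAGGTGTGAGCAACAAAAAGCGTTGAAG-3'
(b) 5'-CTTCAACGCTTTTTGTTGCTCACACCTACGGTGTCTCGTCGGA-3'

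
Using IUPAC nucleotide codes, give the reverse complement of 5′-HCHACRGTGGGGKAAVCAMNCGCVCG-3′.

5'-CGBGCGNKTGBTTMCCCCACYGTDGD-3'

Standard pairs A↔T, G↔C; ambiguity codes pair R↔Y, M↔K, H↔D, V↔B, N↔N. Complement (DGDTGYCACCCCMTTBGTKNGCGBGC), then reverse for 5'→3'.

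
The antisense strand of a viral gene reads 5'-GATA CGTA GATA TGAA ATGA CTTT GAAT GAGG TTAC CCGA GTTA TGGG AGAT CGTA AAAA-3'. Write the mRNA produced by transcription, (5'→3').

RNA polymerase reads the template 3'→5' and synthesizes mRNA 5'→3' by base-pairing (A→U, T→A, G↔C). The complement of the template is CTATGCATCTATACTTTACTGAAACTTACTCCAATGGGCTCAATACCCTCTAGCATTTTT; antiparallel, so 5'→3' the coding strand is TTTTTACGATCTCCCATAACTCGGGTAACCTCATTCAAAGTCATTTCATATCTACGTATC. Replace T with U for the mRNA.

5'-UUUUUACGAUCUCCCAUAACUCGGGUAACCUCAUUCAAAGUCAUUUCAUAUCUACGUAUC-3'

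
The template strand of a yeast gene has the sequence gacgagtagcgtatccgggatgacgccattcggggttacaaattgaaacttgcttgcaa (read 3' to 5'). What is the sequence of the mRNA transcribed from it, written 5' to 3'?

Reading the template 3'→5' as shown, RNA polymerase pairs each base (A→U, T→A, G↔C) to build mRNA 5'→3' directly.

5'-CUGCUCAUCGCAUAGGCCCUACUGCGGUAAGCCCCAAUGUUUAACUUUGAACGAACGUU-3'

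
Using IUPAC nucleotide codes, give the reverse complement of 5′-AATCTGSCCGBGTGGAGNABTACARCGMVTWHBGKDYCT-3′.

Standard pairs A↔T, G↔C; ambiguity codes pair R↔Y, M↔K, W↔W, S↔S, B↔V, D↔H, N↔N. Complement (TTAGACSGGCVCACCTCNTVATGTYGCKBAWDVCMHRGA), then reverse for 5'→3'.

5'-AGRHMCVDWABKCGYTGTAVTNCTCCACVCGGSCAGATT-3'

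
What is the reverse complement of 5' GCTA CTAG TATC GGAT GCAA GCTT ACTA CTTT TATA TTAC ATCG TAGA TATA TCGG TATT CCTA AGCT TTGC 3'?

5'-GCAAAGCTTAGGAATACCGATATATCTACGATGTAATATAAAAGTAGTAAGCTTGCATCCGATACTAGTAGC-3'

Complement each base (A↔T, G↔C): CGATGATCATAGCCTACGTTCGAATGATGAAAATATAATGTAGCATCTATATAGCCATAAGGATTCGAAACG. Then reverse.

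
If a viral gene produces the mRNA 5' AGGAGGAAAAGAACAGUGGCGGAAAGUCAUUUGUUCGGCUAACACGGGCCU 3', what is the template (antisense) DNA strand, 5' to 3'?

Replace U with T to get the coding DNA strand: AGGAGGAAAAGAACAGTGGCGGAAAGTCATTTGTTCGGCTAACACGGGCCT. The template strand is its reverse complement (complement TCCTCCTTTTCTTGTCACCGCCTTTCAGTAAACAAGCCGATTGTGCCCGGA, then reverse).

5'-AGGCCCGTGTTAGCCGAACAAATGACTTTCCGCCACTGTTCTTTTCCTCCT-3'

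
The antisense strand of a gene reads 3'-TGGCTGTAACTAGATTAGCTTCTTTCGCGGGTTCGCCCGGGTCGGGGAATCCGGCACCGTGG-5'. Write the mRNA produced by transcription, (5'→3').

Reading the template 3'→5' as shown, RNA polymerase pairs each base (A→U, T→A, G↔C) to build mRNA 5'→3' directly.

5'-ACCGACAUUGAUCUAAUCGAAGAAAGCGCCCAAGCGGGCCCAGCCCCUUAGGCCGUGGCACC-3'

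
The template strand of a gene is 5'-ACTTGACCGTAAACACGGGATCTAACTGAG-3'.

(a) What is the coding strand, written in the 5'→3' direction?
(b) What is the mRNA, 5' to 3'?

(a) 5'-CTCAGTTAGATCCCGTGTTTACGGTCAAGT-3'
(b) 5'-CUCAGUUAGAUCCCGUGUUUACGGUCAAGU-3'

(a) The coding strand is the reverse complement of the template: complement TGAACTGGCATTTGTGCCCTAGATTGACTC, then reverse.
(b) mRNA has the coding-strand sequence with T→U.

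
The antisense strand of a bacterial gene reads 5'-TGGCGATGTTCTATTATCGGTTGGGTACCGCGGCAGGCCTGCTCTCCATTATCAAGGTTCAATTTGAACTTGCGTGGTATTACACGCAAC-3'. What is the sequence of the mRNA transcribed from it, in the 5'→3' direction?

5′-GUUGCGUGUAAUACCACGCAAGUUCAAAUUGAACCUUGAUAAUGGAGAGCAGGCCUGCCGCGGUACCCAACCGAUAAUAGAACAUCGCCA-3′

RNA polymerase reads the template 3'→5' and synthesizes mRNA 5'→3' by base-pairing (A→U, T→A, G↔C). The complement of the template is ACCGCTACAAGATAATAGCCAACCCATGGCGCCGTCCGGACGAGAGGTAATAGTTCCAAGTTAAACTTGAACGCACCATAATGTGCGTTG; antiparallel, so 5'→3' the coding strand is GTTGCGTGTAATACCACGCAAGTTCAAATTGAACCTTGATAATGGAGAGCAGGCCTGCCGCGGTACCCAACCGATAATAGAACATCGCCA. Replace T with U for the mRNA.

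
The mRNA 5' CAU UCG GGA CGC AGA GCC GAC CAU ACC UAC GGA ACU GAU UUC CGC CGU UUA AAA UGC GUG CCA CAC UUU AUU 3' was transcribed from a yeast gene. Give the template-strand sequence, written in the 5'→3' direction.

Replace U with T to get the coding DNA strand: CATTCGGGACGCAGAGCCGACCATACCTACGGAACTGATTTCCGCCGTTTAAAATGCGTGCCACACTTTATT. The template strand is its reverse complement (complement GTAAGCCCTGCGTCTCGGCTGGTATGGATGCCTTGACTAAAGGCGGCAAATTTTACGCACGGTGTGAAATAA, then reverse).

5′-AATAAAGTGTGGCACGCATTTTAAACGGCGGAAATCAGTTCCGTAGGTATGGTCGGCTCTGCGTCCCGAATG-3′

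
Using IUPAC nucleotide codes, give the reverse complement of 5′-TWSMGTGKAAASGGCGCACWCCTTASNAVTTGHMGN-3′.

Standard pairs A↔T, G↔C; ambiguity codes pair M↔K, W↔W, S↔S, H↔D, V↔B, N↔N. Complement (AWSKCACMTTTSCCGCGTGWGGAATSNTBAACDKCN), then reverse for 5'→3'.

5'-NCKDCAABTNSTAAGGWGTGCGCCSTTTMCACKSWA-3'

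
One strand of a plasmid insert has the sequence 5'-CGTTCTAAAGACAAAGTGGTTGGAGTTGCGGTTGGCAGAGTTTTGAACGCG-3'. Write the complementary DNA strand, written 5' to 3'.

Pairing A↔T and G↔C gives GCAAGATTTCTGTTTCACCAACCTCAACGCCAACCGTCTCAAAACTTGCGC, running 3'→5'. Reverse for the 5'→3' convention.

5′-CGCGTTCAAAACTCTGCCAACCGCAACTCCAACCACTTTGTCTTTAGAACG-3′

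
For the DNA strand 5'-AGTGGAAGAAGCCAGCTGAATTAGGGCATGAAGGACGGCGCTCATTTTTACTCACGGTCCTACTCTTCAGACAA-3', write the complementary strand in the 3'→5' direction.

Base-pairing A↔T, G↔C gives the complement. The complementary strand is antiparallel, so paired with a 5'→3' strand it runs 3'→5'.

3′-TCACCTTCTTCGGTCGACTTAATCCCGTACTTCCTGCCGCGAGTAAAAATGAGTGCCAGGATGAGAAGTCTGTT-5′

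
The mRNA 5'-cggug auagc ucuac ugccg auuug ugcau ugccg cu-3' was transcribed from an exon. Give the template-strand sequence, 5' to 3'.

5'-AGCGGCAATGCACAAATCGGCAGTAGAGCTATCACCG-3'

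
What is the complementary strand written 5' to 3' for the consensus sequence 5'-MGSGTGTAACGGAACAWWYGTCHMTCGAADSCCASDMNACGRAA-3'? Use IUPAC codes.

5′-TTYCGTNKHSTGGSHTTCGAKDGACRWWTGTTCCGTTACACSCK-3′

Standard pairs A↔T, G↔C; ambiguity codes pair R↔Y, M↔K, W↔W, S↔S, D↔H, N↔N. Complement (KCSCACATTGCCTTGTWWRCAGDKAGCTTHSGGTSHKNTGCYTT), then reverse for 5'→3'.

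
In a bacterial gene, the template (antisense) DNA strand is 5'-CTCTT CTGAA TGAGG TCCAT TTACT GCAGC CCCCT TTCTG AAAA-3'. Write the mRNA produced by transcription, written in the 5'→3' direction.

RNA polymerase reads the template 3'→5' and synthesizes mRNA 5'→3' by base-pairing (A→U, T→A, G↔C). The complement of the template is GAGAAGACTTACTCCAGGTAAATGACGTCGGGGGAAAGACTTTT; antiparallel, so 5'→3' the coding strand is TTTTCAGAAAGGGGGCTGCAGTAAATGGACCTCATTCAGAAGAG. Replace T with U for the mRNA.

5'-UUUUCAGAAAGGGGGCUGCAGUAAAUGGACCUCAUUCAGAAGAG-3'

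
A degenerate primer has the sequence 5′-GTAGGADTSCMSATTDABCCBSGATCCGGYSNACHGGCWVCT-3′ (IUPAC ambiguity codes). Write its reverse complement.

5'-AGBWGCCDGTNSRCCGGATCSVGGVTHAATSKGSAHTCCTAC-3'

Standard pairs A↔T, G↔C; ambiguity codes pair Y↔R, M↔K, W↔W, S↔S, B↔V, D↔H, N↔N. Complement (CATCCTHASGKSTAAHTVGGVSCTAGGCCRSNTGDCCGWBGA), then reverse for 5'→3'.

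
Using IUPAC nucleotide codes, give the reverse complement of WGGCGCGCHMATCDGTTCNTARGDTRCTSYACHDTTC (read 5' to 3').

Standard pairs A↔T, G↔C; ambiguity codes pair R↔Y, M↔K, W↔W, S↔S, D↔H, N↔N. Complement (WCCGCGCGDKTAGHCAAGNATYCHAYGASRTGDHAAG), then reverse for 5'→3'.

5'-GAAHDGTRSAGYAHCYTANGAACHGATKDGCGCGCCW-3'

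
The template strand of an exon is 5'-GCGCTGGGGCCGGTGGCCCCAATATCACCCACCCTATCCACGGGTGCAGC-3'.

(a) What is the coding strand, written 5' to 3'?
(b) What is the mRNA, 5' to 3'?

(a) The coding strand is the reverse complement of the template: complement CGCGACCCCGGCCACCGGGGTTATAGTGGGTGGGATAGGTGCCCACGTCG, then reverse.
(b) mRNA has the coding-strand sequence with T→U.

(a) 5'-GCTGCACCCGTGGATAGGGTGGGTGATATTGGGGCCACCGGCCCCAGCGC-3'
(b) 5'-GCUGCACCCGUGGAUAGGGUGGGUGAUAUUGGGGCCACCGGCCCCAGCGC-3'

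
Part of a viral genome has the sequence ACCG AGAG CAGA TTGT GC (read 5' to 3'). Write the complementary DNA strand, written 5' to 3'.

5′-GCACAATCTGCTCTCGGT-3′

Pairing A↔T and G↔C gives TGGCTCTCGTCTAACACG, running 3'→5'. Reverse for the 5'→3' convention.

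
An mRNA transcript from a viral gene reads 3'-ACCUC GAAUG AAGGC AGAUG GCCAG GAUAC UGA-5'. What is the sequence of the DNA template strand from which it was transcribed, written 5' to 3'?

5'-TGGAGCTTACTTCCGTCTACCGGTCCTATGACT-3'

Written 5'→3' the mRNA is AGUCAUAGGACCGGUAGACGGAAGUAAGCUCCA, so the coding DNA strand is AGTCATAGGACCGGTAGACGGAAGTAAGCTCCA. The template is its reverse complement.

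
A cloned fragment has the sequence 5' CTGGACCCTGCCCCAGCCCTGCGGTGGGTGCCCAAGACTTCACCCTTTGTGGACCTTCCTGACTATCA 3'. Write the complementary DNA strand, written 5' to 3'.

5'-TGATAGTCAGGAAGGTCCACAAAGGGTGAAGTCTTGGGCACCCACCGCAGGGCTGGGGCAGGGTCCAG-3'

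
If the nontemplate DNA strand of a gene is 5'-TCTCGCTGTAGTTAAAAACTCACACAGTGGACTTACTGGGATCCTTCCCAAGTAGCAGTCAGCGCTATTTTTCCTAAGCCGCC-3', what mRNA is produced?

5′-UCUCGCUGUAGUUAAAAACUCACACAGUGGACUUACUGGGAUCCUUCCCAAGUAGCAGUCAGCGCUAUUUUUCCUAAGCCGCC-3′

mRNA has the coding-strand sequence with U in place of T.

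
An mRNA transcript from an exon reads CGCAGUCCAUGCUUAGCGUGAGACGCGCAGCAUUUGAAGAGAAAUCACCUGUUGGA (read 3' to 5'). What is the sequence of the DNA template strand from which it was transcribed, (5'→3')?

Written 5'→3' the mRNA is AGGUUGUCCACUAAAGAGAAGUUUACGACGCGCAGAGUGCGAUUCGUACCUGACGC, so the coding DNA strand is AGGTTGTCCACTAAAGAGAAGTTTACGACGCGCAGAGTGCGATTCGTACCTGACGC. The template is its reverse complement.

5'-GCGTCAGGTACGAATCGCACTCTGCGCGTCGTAAACTTCTCTTTAGTGGACAACCT-3'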